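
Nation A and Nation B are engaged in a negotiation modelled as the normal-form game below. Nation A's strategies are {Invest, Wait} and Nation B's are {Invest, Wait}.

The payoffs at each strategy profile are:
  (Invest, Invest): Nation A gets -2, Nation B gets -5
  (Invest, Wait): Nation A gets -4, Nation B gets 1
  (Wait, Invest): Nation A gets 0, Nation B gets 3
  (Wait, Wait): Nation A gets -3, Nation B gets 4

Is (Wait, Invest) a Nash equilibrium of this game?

At (Wait, Invest), Nation A earns 0; switching to Invest would give -2, so Nation A has no profitable deviation.
Nation B earns 3; switching to Wait would give 4, so Nation B would deviate.
Since at least one player can profitably deviate, this is not a Nash equilibrium.

No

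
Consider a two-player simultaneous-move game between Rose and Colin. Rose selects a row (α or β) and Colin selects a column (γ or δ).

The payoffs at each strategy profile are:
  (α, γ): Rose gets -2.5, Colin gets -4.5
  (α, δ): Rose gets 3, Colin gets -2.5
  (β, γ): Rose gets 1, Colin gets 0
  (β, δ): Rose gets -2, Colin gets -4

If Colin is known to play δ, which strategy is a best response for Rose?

α

Against δ, Rose earns 3 from α and -2 from β.
So α is the best response.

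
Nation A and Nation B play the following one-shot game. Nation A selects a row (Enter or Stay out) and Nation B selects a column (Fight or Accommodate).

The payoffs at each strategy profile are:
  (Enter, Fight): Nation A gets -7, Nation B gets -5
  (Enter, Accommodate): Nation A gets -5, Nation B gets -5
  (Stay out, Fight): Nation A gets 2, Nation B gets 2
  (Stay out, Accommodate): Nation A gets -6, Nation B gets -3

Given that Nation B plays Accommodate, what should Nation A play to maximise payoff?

Enter

Against Accommodate, Nation A earns -5 from Enter and -6 from Stay out.
So Enter is the best response.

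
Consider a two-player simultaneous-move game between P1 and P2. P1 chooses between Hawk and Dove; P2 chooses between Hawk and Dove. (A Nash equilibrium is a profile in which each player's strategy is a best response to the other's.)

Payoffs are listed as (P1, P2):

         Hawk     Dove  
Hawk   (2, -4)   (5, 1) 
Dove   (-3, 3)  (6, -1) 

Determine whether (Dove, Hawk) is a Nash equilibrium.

No

At (Dove, Hawk), P1 earns -3; switching to Hawk would give 2, so P1 would deviate.
P2 earns 3; switching to Dove would give -1, so P2 has no profitable deviation.
Since at least one player can profitably deviate, this is not a Nash equilibrium.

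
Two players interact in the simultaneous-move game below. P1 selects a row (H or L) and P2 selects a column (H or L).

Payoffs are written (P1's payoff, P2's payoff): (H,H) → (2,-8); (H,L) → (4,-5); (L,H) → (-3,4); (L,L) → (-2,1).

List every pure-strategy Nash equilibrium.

(H, H): P2 prefers L (-5 > -8) — not an equilibrium.
(H, L): P1 gets 4 ≥ -2 from L, and P2 gets -5 ≥ -8 from H — Nash equilibrium.
(L, H): P1 prefers H (2 > -3) — not an equilibrium.
(L, L): P1 prefers H (4 > -2); P2 prefers H (4 > 1) — not an equilibrium.

(H, L)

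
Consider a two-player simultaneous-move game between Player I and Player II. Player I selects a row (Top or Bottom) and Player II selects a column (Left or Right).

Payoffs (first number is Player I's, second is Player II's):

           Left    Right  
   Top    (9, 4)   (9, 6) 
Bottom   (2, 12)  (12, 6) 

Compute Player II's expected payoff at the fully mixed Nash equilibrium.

6

First find x, the probability Player I plays Top, from Player II's indifference between Left and Right: 4x + 12(1−x) = 6x + 6(1−x), giving x = 3/4.
Since Player II is indifferent in equilibrium, Player II's expected payoff equals the payoff from either column against (3/4, 1/4). Using Left: 4(3/4) + 12(1/4) = 6.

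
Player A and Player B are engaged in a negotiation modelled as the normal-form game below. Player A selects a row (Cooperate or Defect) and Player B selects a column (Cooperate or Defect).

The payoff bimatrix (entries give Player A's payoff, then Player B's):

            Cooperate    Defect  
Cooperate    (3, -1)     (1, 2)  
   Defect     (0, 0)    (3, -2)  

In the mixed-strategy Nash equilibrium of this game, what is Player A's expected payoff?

First find y, the probability Player B plays Cooperate, from Player A's indifference between Cooperate and Defect: 3y + (1−y) = 3(1−y), giving y = 2/5.
Since Player A is indifferent in equilibrium, Player A's expected payoff equals the payoff from either row against (2/5, 3/5). Using Cooperate: 3(2/5) + (3/5) = 9/5.

9/5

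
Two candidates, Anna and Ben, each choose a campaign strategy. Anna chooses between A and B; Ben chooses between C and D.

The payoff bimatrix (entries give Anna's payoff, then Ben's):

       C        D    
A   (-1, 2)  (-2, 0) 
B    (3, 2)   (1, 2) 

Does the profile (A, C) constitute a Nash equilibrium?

At (A, C), Anna earns -1; switching to B would give 3, so Anna would deviate.
Ben earns 2; switching to D would give 0, so Ben has no profitable deviation.
Since at least one player can profitably deviate, this is not a Nash equilibrium.

No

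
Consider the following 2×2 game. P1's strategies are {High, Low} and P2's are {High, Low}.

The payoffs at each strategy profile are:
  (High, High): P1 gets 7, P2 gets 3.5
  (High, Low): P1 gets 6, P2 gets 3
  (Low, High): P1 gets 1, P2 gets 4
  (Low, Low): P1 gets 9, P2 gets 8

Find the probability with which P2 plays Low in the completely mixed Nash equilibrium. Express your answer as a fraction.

2/3

Let q be the probability that P2 plays High. In a completely mixed equilibrium, P1 must be indifferent between High and Low.
P1's expected payoff from High is 7q + 6(1−q); from Low it is q + 9(1−q).
Setting these equal: q + 6 = −8q + 9, so q = 1/3.
Therefore P2 plays Low with probability 1 − 1/3 = 2/3.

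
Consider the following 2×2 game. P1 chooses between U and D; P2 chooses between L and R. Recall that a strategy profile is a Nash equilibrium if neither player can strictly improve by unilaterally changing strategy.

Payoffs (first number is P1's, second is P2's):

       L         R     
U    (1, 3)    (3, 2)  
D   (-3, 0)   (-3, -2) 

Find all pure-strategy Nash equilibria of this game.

(U, L): P1 gets 1 ≥ -3 from D, and P2 gets 3 ≥ 2 from R — Nash equilibrium.
(U, R): P2 prefers L (3 > 2) — not an equilibrium.
(D, L): P1 prefers U (1 > -3) — not an equilibrium.
(D, R): P1 prefers U (3 > -3); P2 prefers L (0 > -2) — not an equilibrium.

(U, L)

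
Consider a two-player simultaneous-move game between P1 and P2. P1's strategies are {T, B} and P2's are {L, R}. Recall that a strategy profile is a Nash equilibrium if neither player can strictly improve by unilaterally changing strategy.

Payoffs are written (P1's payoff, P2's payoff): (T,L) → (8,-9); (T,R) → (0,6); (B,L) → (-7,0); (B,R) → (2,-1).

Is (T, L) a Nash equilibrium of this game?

At (T, L), P1 earns 8; switching to B would give -7, so P1 has no profitable deviation.
P2 earns -9; switching to R would give 6, so P2 would deviate.
Since at least one player can profitably deviate, this is not a Nash equilibrium.

No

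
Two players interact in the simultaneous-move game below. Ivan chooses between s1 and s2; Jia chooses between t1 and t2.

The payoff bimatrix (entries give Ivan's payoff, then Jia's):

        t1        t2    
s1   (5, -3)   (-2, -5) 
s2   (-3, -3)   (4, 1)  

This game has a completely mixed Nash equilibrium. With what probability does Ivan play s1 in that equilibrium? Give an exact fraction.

Let r be the probability that Ivan plays s1. In a completely mixed equilibrium, Jia must be indifferent between t1 and t2.
Jia's expected payoff from t1 is −3r − 3(1−r); from t2 it is −5r + (1−r).
Setting these equal: -3 = −6r + 1, so r = 2/3.

2/3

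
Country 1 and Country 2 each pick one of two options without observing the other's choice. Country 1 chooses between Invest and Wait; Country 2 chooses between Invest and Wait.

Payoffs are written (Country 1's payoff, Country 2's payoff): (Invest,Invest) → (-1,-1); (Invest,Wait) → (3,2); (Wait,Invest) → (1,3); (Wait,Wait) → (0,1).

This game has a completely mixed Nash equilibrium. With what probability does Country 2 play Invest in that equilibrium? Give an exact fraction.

Let y be the probability that Country 2 plays Invest. In a completely mixed equilibrium, Country 1 must be indifferent between Invest and Wait.
Country 1's expected payoff from Invest is −y + 3(1−y); from Wait it is y.
Setting these equal: −4y + 3 = y, so y = 3/5.

3/5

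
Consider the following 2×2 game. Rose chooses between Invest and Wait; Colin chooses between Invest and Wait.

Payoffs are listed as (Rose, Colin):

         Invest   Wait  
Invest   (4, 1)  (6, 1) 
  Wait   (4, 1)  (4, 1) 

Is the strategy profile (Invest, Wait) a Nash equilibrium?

At (Invest, Wait), Rose earns 6; switching to Wait would give 4, so Rose has no profitable deviation.
Colin earns 1; switching to Invest would give 1, so Colin has no profitable deviation.
Neither player can gain by a unilateral deviation, so this profile is a Nash equilibrium.

Yes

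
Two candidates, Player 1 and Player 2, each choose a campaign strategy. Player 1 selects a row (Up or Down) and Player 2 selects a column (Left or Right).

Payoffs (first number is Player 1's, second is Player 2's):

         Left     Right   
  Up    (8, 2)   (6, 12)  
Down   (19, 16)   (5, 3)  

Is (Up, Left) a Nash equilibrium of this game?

At (Up, Left), Player 1 earns 8; switching to Down would give 19, so Player 1 would deviate.
Player 2 earns 2; switching to Right would give 12, so Player 2 would deviate.
Since at least one player can profitably deviate, this is not a Nash equilibrium.

No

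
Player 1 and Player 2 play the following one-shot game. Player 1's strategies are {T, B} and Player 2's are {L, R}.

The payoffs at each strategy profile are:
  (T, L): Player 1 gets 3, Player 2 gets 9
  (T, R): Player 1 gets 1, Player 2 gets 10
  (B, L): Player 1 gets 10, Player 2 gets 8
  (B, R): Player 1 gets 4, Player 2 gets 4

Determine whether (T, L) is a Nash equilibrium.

No

At (T, L), Player 1 earns 3; switching to B would give 10, so Player 1 would deviate.
Player 2 earns 9; switching to R would give 10, so Player 2 would deviate.
Since at least one player can profitably deviate, this is not a Nash equilibrium.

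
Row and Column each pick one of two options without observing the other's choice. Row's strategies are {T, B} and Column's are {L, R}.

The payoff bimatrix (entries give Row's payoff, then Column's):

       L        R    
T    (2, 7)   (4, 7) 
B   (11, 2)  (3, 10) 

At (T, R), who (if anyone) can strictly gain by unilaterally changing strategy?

Row at (T, R) earns 4; deviating to B yields 3 — not better.
Column earns 7; deviating to L yields 7 — not better.
Neither player can strictly improve; the profile is a Nash equilibrium.

Neither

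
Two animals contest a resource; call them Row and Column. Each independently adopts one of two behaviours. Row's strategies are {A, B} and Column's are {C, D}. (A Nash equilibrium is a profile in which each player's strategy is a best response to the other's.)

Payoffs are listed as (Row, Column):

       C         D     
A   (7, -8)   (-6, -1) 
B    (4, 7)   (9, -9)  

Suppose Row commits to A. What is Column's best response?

D

Against A, Column earns -8 from C and -1 from D.
So D is the best response.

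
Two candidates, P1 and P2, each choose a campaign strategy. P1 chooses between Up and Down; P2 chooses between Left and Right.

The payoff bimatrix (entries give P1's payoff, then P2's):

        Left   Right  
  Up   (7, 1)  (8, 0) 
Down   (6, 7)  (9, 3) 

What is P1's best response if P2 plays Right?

Against Right, P1 earns 8 from Up and 9 from Down.
So Down is the best response.

Down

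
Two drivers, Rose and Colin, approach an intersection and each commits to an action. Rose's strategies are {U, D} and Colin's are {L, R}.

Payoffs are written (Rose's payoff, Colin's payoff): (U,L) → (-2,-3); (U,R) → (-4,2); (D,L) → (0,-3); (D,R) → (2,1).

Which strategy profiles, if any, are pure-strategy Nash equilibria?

(D, R)

(U, L): Rose prefers D (0 > -2); Colin prefers R (2 > -3) — not an equilibrium.
(U, R): Rose prefers D (2 > -4) — not an equilibrium.
(D, L): Colin prefers R (1 > -3) — not an equilibrium.
(D, R): Rose gets 2 ≥ -4 from U, and Colin gets 1 ≥ -3 from L — Nash equilibrium.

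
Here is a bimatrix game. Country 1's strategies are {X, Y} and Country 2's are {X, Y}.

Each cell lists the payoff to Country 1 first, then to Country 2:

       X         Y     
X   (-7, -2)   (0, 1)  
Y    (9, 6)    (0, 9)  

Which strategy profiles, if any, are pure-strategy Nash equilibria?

(X, Y) and (Y, Y)

(X, X): Country 1 prefers Y (9 > -7); Country 2 prefers Y (1 > -2) — not an equilibrium.
(X, Y): Country 1 gets 0 ≥ 0 from Y, and Country 2 gets 1 ≥ -2 from X — Nash equilibrium.
(Y, X): Country 2 prefers Y (9 > 6) — not an equilibrium.
(Y, Y): Country 1 gets 0 ≥ 0 from X, and Country 2 gets 9 ≥ 6 from X — Nash equilibrium.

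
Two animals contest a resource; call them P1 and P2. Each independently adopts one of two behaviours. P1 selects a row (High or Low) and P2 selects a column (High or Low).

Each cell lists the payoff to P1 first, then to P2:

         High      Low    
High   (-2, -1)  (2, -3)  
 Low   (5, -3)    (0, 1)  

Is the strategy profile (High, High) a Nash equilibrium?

No

At (High, High), P1 earns -2; switching to Low would give 5, so P1 would deviate.
P2 earns -1; switching to Low would give -3, so P2 has no profitable deviation.
Since at least one player can profitably deviate, this is not a Nash equilibrium.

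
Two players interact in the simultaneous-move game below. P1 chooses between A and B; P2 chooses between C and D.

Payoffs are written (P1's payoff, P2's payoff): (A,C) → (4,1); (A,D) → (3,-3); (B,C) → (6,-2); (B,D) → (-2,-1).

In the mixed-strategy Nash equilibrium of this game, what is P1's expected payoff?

26/7

First find q, the probability P2 plays C, from P1's indifference between A and B: 4q + 3(1−q) = 6q − 2(1−q), giving q = 5/7.
Since P1 is indifferent in equilibrium, P1's expected payoff equals the payoff from either row against (5/7, 2/7). Using A: 4(5/7) + 3(2/7) = 26/7.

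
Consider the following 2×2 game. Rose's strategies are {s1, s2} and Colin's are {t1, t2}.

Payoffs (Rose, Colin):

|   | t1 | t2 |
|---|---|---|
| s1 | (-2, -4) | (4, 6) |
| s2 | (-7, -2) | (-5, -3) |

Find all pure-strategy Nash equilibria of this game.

(s1, t1): Colin prefers t2 (6 > -4) — not an equilibrium.
(s1, t2): Rose gets 4 ≥ -5 from s2, and Colin gets 6 ≥ -4 from t1 — Nash equilibrium.
(s2, t1): Rose prefers s1 (-2 > -7) — not an equilibrium.
(s2, t2): Rose prefers s1 (4 > -5); Colin prefers t1 (-2 > -3) — not an equilibrium.

(s1, t2)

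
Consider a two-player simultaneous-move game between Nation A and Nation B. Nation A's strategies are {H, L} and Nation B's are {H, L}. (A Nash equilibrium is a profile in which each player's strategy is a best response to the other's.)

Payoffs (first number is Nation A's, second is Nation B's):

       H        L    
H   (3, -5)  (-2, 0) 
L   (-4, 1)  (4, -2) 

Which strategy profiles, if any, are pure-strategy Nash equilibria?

(H, H): Nation B prefers L (0 > -5) — not an equilibrium.
(H, L): Nation A prefers L (4 > -2) — not an equilibrium.
(L, H): Nation A prefers H (3 > -4) — not an equilibrium.
(L, L): Nation B prefers H (1 > -2) — not an equilibrium.

none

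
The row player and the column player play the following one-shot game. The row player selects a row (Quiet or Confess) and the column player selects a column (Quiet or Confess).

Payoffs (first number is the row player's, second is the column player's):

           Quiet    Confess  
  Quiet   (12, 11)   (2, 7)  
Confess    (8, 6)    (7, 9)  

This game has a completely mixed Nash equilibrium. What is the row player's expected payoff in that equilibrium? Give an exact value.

68/9

First find y, the probability the column player plays Quiet, from the row player's indifference between Quiet and Confess: 12y + 2(1−y) = 8y + 7(1−y), giving y = 5/9.
Since the row player is indifferent in equilibrium, the row player's expected payoff equals the payoff from either row against (5/9, 4/9). Using Quiet: 12(5/9) + 2(4/9) = 68/9.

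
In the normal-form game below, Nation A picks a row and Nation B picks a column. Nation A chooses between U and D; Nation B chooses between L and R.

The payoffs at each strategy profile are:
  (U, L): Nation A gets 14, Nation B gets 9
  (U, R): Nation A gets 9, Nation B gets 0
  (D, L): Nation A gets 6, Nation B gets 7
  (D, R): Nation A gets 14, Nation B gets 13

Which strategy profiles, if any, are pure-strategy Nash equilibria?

(U, L) and (D, R)

(U, L): Nation A gets 14 ≥ 6 from D, and Nation B gets 9 ≥ 0 from R — Nash equilibrium.
(U, R): Nation A prefers D (14 > 9); Nation B prefers L (9 > 0) — not an equilibrium.
(D, L): Nation A prefers U (14 > 6); Nation B prefers R (13 > 7) — not an equilibrium.
(D, R): Nation A gets 14 ≥ 9 from U, and Nation B gets 13 ≥ 7 from L — Nash equilibrium.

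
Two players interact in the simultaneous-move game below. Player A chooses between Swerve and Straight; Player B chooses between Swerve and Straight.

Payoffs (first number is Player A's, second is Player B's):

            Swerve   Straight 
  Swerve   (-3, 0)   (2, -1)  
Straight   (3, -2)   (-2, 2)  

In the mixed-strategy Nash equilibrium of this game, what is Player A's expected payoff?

First find y, the probability Player B plays Swerve, from Player A's indifference between Swerve and Straight: −3y + 2(1−y) = 3y − 2(1−y), giving y = 2/5.
Since Player A is indifferent in equilibrium, Player A's expected payoff equals the payoff from either row against (2/5, 3/5). Using Swerve: −3(2/5) + 2(3/5) = 0.

0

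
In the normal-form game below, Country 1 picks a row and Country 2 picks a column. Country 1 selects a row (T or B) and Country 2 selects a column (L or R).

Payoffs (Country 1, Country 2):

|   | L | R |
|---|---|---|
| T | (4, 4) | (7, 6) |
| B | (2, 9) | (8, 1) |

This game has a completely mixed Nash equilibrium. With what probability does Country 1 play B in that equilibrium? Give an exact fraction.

1/5

Let p be the probability that Country 1 plays T. In a completely mixed equilibrium, Country 2 must be indifferent between L and R.
Country 2's expected payoff from L is 4p + 9(1−p); from R it is 6p + (1−p).
Setting these equal: −5p + 9 = 5p + 1, so p = 4/5.
Therefore Country 1 plays B with probability 1 − 4/5 = 1/5.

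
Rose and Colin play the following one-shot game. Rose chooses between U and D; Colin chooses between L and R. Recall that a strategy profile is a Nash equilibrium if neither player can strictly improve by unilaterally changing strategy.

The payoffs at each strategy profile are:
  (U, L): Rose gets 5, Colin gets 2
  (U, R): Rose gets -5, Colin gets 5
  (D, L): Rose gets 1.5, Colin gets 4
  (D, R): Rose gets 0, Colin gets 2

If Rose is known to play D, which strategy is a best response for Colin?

Against D, Colin earns 4 from L and 2 from R.
So L is the best response.

L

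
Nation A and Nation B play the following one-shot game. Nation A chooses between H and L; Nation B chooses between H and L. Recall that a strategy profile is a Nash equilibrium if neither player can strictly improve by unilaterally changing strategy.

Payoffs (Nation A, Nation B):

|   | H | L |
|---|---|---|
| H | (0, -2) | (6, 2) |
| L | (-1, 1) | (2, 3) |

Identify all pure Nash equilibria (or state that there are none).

(H, H): Nation B prefers L (2 > -2) — not an equilibrium.
(H, L): Nation A gets 6 ≥ 2 from L, and Nation B gets 2 ≥ -2 from H — Nash equilibrium.
(L, H): Nation A prefers H (0 > -1); Nation B prefers L (3 > 1) — not an equilibrium.
(L, L): Nation A prefers H (6 > 2) — not an equilibrium.

(H, L)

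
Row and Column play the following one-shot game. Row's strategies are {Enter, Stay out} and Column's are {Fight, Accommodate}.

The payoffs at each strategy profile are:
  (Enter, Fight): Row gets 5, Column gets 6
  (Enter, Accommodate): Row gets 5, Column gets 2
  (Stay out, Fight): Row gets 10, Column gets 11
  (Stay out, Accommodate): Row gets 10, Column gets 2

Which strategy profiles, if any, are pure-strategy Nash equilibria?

(Enter, Fight): Row prefers Stay out (10 > 5) — not an equilibrium.
(Enter, Accommodate): Row prefers Stay out (10 > 5); Column prefers Fight (6 > 2) — not an equilibrium.
(Stay out, Fight): Row gets 10 ≥ 5 from Enter, and Column gets 11 ≥ 2 from Accommodate — Nash equilibrium.
(Stay out, Accommodate): Column prefers Fight (11 > 2) — not an equilibrium.

(Stay out, Fight)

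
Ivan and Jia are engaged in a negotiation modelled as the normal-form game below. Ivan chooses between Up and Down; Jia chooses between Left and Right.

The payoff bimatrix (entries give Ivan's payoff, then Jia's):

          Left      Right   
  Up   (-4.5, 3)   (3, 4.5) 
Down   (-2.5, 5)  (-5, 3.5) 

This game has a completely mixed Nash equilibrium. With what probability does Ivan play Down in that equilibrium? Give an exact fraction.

Let x be the probability that Ivan plays Up. In a completely mixed equilibrium, Jia must be indifferent between Left and Right.
Jia's expected payoff from Left is 3x + 5(1−x); from Right it is 4.5x + 3.5(1−x).
Setting these equal: −2x + 5 = x + 3.5, so x = 1/2.
Therefore Ivan plays Down with probability 1 − 1/2 = 1/2.

1/2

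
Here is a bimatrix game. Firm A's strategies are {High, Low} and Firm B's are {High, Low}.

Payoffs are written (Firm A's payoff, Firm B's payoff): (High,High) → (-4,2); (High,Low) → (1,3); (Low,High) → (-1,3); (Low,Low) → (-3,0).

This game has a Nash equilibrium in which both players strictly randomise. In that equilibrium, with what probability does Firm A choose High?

3/4

Let p be the probability that Firm A plays High. In a completely mixed equilibrium, Firm B must be indifferent between High and Low.
Firm B's expected payoff from High is 2p + 3(1−p); from Low it is 3p.
Setting these equal: −p + 3 = 3p, so p = 3/4.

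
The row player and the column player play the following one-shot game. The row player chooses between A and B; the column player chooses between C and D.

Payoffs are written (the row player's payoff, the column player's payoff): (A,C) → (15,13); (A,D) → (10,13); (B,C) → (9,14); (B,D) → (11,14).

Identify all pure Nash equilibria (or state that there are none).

(A, C): the row player gets 15 ≥ 9 from B, and the column player gets 13 ≥ 13 from D — Nash equilibrium.
(A, D): the row player prefers B (11 > 10) — not an equilibrium.
(B, C): the row player prefers A (15 > 9) — not an equilibrium.
(B, D): the row player gets 11 ≥ 10 from A, and the column player gets 14 ≥ 14 from C — Nash equilibrium.

(A, C) and (B, D)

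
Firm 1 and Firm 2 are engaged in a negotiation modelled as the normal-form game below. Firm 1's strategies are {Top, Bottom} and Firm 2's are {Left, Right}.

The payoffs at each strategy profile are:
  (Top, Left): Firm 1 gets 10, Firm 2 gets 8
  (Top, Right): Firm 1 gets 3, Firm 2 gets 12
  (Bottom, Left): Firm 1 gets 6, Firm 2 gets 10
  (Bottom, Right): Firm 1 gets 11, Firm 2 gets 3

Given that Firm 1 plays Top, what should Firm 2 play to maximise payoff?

Against Top, Firm 2 earns 8 from Left and 12 from Right.
So Right is the best response.

Right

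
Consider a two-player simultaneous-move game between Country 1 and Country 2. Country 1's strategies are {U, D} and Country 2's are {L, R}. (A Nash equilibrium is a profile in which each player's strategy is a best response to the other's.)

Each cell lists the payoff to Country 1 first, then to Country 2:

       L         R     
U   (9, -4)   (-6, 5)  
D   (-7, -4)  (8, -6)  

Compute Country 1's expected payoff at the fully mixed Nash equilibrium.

1

First find q, the probability Country 2 plays L, from Country 1's indifference between U and D: 9q − 6(1−q) = −7q + 8(1−q), giving q = 7/15.
Since Country 1 is indifferent in equilibrium, Country 1's expected payoff equals the payoff from either row against (7/15, 8/15). Using U: 9(7/15) − 6(8/15) = 1.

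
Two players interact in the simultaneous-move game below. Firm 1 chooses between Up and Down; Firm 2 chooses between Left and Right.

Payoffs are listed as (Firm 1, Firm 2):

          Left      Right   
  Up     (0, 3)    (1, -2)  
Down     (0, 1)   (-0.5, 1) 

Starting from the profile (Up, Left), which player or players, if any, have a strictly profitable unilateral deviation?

Firm 1 at (Up, Left) earns 0; deviating to Down yields 0 — not better.
Firm 2 earns 3; deviating to Right yields -2 — not better.
Neither player can strictly improve; the profile is a Nash equilibrium.

Neither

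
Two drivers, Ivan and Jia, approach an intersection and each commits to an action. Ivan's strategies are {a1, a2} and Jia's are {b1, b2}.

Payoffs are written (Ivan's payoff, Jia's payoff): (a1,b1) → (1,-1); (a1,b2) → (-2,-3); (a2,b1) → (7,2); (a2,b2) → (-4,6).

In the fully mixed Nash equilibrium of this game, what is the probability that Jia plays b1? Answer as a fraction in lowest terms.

1/4

Let c be the probability that Jia plays b1. In a completely mixed equilibrium, Ivan must be indifferent between a1 and a2.
Ivan's expected payoff from a1 is c − 2(1−c); from a2 it is 7c − 4(1−c).
Setting these equal: 3c − 2 = 11c − 4, so c = 1/4.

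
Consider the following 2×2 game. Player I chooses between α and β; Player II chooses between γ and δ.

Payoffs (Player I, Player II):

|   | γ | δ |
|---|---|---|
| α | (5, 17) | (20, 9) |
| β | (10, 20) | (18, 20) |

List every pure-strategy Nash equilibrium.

(α, γ): Player I prefers β (10 > 5) — not an equilibrium.
(α, δ): Player II prefers γ (17 > 9) — not an equilibrium.
(β, γ): Player I gets 10 ≥ 5 from α, and Player II gets 20 ≥ 20 from δ — Nash equilibrium.
(β, δ): Player I prefers α (20 > 18) — not an equilibrium.

(β, γ)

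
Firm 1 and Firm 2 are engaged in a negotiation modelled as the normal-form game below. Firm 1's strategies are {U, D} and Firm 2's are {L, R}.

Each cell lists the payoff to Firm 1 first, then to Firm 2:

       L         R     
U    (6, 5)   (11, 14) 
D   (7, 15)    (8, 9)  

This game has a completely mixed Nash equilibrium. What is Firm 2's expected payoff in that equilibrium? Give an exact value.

11

First find x, the probability Firm 1 plays U, from Firm 2's indifference between L and R: 5x + 15(1−x) = 14x + 9(1−x), giving x = 2/5.
Since Firm 2 is indifferent in equilibrium, Firm 2's expected payoff equals the payoff from either column against (2/5, 3/5). Using L: 5(2/5) + 15(3/5) = 11.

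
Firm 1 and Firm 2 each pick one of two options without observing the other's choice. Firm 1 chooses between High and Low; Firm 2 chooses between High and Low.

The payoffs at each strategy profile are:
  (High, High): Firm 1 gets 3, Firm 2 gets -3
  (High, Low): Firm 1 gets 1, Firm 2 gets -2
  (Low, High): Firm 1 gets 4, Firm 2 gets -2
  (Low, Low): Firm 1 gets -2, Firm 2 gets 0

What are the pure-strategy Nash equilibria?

(High, Low)

(High, High): Firm 1 prefers Low (4 > 3); Firm 2 prefers Low (-2 > -3) — not an equilibrium.
(High, Low): Firm 1 gets 1 ≥ -2 from Low, and Firm 2 gets -2 ≥ -3 from High — Nash equilibrium.
(Low, High): Firm 2 prefers Low (0 > -2) — not an equilibrium.
(Low, Low): Firm 1 prefers High (1 > -2) — not an equilibrium.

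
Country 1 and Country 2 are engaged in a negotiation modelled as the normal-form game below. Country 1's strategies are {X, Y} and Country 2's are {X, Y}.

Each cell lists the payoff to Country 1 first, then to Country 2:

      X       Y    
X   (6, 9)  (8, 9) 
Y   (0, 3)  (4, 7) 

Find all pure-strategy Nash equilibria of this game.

(X, X) and (X, Y)

(X, X): Country 1 gets 6 ≥ 0 from Y, and Country 2 gets 9 ≥ 9 from Y — Nash equilibrium.
(X, Y): Country 1 gets 8 ≥ 4 from Y, and Country 2 gets 9 ≥ 9 from X — Nash equilibrium.
(Y, X): Country 1 prefers X (6 > 0); Country 2 prefers Y (7 > 3) — not an equilibrium.
(Y, Y): Country 1 prefers X (8 > 4) — not an equilibrium.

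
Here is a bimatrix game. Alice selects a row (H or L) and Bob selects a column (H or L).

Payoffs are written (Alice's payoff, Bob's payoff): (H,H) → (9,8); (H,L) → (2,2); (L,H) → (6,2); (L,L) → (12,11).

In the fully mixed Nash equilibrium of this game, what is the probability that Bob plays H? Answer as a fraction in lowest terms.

Let y be the probability that Bob plays H. In a completely mixed equilibrium, Alice must be indifferent between H and L.
Alice's expected payoff from H is 9y + 2(1−y); from L it is 6y + 12(1−y).
Setting these equal: 7y + 2 = −6y + 12, so y = 10/13.

10/13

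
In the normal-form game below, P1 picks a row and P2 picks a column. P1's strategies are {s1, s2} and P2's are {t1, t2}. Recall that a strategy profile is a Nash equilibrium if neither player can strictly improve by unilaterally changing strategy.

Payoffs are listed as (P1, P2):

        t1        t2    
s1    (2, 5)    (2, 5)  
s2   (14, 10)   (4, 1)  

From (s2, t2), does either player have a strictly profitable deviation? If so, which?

P2

P1 at (s2, t2) earns 4; deviating to s1 yields 2 — not better.
P2 earns 1; deviating to t1 yields 10 — a strict improvement.
Only P2 has a strictly profitable deviation.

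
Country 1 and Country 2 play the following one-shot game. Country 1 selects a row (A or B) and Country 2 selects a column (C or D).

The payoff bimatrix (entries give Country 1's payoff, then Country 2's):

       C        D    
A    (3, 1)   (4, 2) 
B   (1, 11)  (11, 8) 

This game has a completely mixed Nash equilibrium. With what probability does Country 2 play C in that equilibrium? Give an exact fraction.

Let q be the probability that Country 2 plays C. In a completely mixed equilibrium, Country 1 must be indifferent between A and B.
Country 1's expected payoff from A is 3q + 4(1−q); from B it is q + 11(1−q).
Setting these equal: −q + 4 = −10q + 11, so q = 7/9.

7/9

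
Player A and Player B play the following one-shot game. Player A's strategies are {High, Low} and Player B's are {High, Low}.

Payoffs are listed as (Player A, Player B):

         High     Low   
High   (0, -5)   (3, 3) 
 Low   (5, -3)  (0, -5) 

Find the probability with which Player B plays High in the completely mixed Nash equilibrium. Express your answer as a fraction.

Let y be the probability that Player B plays High. In a completely mixed equilibrium, Player A must be indifferent between High and Low.
Player A's expected payoff from High is 3(1−y); from Low it is 5y.
Setting these equal: −3y + 3 = 5y, so y = 3/8.

3/8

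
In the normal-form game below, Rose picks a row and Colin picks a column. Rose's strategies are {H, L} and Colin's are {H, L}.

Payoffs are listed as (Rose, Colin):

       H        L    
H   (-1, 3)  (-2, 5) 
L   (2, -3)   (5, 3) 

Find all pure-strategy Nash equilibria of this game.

(L, L)

(H, H): Rose prefers L (2 > -1); Colin prefers L (5 > 3) — not an equilibrium.
(H, L): Rose prefers L (5 > -2) — not an equilibrium.
(L, H): Colin prefers L (3 > -3) — not an equilibrium.
(L, L): Rose gets 5 ≥ -2 from H, and Colin gets 3 ≥ -3 from H — Nash equilibrium.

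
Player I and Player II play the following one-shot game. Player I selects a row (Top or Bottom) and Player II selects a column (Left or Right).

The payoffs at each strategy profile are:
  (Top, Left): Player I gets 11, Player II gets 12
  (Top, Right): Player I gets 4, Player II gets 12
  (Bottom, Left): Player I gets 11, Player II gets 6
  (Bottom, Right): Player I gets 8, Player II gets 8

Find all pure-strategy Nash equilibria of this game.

(Top, Left) and (Bottom, Right)

(Top, Left): Player I gets 11 ≥ 11 from Bottom, and Player II gets 12 ≥ 12 from Right — Nash equilibrium.
(Top, Right): Player I prefers Bottom (8 > 4) — not an equilibrium.
(Bottom, Left): Player II prefers Right (8 > 6) — not an equilibrium.
(Bottom, Right): Player I gets 8 ≥ 4 from Top, and Player II gets 8 ≥ 6 from Left — Nash equilibrium.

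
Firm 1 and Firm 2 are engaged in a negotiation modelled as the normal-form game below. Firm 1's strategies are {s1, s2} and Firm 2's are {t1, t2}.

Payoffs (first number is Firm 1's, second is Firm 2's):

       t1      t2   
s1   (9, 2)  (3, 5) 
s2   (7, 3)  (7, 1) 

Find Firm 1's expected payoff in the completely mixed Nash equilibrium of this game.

7

First find y, the probability Firm 2 plays t1, from Firm 1's indifference between s1 and s2: 9y + 3(1−y) = 7y + 7(1−y), giving y = 2/3.
Since Firm 1 is indifferent in equilibrium, Firm 1's expected payoff equals the payoff from either row against (2/3, 1/3). Using s1: 9(2/3) + 3(1/3) = 7.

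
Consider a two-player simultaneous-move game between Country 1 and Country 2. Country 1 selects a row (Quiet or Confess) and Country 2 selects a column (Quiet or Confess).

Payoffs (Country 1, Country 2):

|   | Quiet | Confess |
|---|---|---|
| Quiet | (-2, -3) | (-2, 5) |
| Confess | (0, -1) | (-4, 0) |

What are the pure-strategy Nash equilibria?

(Quiet, Confess)

(Quiet, Quiet): Country 1 prefers Confess (0 > -2); Country 2 prefers Confess (5 > -3) — not an equilibrium.
(Quiet, Confess): Country 1 gets -2 ≥ -4 from Confess, and Country 2 gets 5 ≥ -3 from Quiet — Nash equilibrium.
(Confess, Quiet): Country 2 prefers Confess (0 > -1) — not an equilibrium.
(Confess, Confess): Country 1 prefers Quiet (-2 > -4) — not an equilibrium.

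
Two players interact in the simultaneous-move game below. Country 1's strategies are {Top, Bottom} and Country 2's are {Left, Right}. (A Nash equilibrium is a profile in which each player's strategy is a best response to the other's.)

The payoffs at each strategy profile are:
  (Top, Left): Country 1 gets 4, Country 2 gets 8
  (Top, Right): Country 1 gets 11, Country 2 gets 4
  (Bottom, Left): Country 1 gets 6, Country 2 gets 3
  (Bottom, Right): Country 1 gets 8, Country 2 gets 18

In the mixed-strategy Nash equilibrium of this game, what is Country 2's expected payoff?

132/19

First find p, the probability Country 1 plays Top, from Country 2's indifference between Left and Right: 8p + 3(1−p) = 4p + 18(1−p), giving p = 15/19.
Since Country 2 is indifferent in equilibrium, Country 2's expected payoff equals the payoff from either column against (15/19, 4/19). Using Left: 8(15/19) + 3(4/19) = 132/19.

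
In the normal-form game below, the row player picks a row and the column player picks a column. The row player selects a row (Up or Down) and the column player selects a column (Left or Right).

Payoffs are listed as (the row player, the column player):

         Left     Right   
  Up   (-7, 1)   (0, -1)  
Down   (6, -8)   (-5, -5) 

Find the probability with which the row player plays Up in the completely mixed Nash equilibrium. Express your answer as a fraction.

Let p be the probability that the row player plays Up. In a completely mixed equilibrium, the column player must be indifferent between Left and Right.
The column player's expected payoff from Left is p − 8(1−p); from Right it is −p − 5(1−p).
Setting these equal: 9p − 8 = 4p − 5, so p = 3/5.

3/5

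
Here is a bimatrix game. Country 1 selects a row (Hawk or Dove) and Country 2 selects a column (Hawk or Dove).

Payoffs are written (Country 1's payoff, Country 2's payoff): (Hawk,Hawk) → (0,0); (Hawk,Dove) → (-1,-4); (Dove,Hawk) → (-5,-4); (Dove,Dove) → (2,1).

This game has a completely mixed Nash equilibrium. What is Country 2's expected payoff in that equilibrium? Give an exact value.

-16/9

First find p, the probability Country 1 plays Hawk, from Country 2's indifference between Hawk and Dove: −4(1−p) = −4p + (1−p), giving p = 5/9.
Since Country 2 is indifferent in equilibrium, Country 2's expected payoff equals the payoff from either column against (5/9, 4/9). Using Hawk: −4(4/9) = -16/9.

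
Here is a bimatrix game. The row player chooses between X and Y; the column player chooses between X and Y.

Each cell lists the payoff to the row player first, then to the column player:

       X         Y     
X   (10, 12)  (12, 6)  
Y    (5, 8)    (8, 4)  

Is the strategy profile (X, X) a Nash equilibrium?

At (X, X), the row player earns 10; switching to Y would give 5, so the row player has no profitable deviation.
The column player earns 12; switching to Y would give 6, so the column player has no profitable deviation.
Neither player can gain by a unilateral deviation, so this profile is a Nash equilibrium.

Yes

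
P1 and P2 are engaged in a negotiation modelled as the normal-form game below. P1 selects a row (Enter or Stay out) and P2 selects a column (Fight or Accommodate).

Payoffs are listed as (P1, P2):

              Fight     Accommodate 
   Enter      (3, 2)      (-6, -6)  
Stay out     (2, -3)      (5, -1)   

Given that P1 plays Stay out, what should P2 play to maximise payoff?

Against Stay out, P2 earns -3 from Fight and -1 from Accommodate.
So Accommodate is the best response.

Accommodate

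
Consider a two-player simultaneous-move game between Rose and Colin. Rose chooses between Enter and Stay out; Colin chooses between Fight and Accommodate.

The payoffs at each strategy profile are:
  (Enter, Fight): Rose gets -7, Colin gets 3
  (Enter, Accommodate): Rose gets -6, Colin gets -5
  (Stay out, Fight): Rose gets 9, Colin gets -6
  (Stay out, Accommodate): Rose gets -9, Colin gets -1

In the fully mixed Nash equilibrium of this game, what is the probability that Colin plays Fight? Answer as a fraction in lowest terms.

3/19

Let c be the probability that Colin plays Fight. In a completely mixed equilibrium, Rose must be indifferent between Enter and Stay out.
Rose's expected payoff from Enter is −7c − 6(1−c); from Stay out it is 9c − 9(1−c).
Setting these equal: −c − 6 = 18c − 9, so c = 3/19.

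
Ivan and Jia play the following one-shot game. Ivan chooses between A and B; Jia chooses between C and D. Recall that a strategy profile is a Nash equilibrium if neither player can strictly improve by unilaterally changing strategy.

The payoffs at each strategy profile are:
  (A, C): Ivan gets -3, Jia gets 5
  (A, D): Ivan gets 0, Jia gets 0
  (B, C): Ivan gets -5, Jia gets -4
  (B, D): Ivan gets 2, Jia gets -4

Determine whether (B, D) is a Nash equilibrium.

At (B, D), Ivan earns 2; switching to A would give 0, so Ivan has no profitable deviation.
Jia earns -4; switching to C would give -4, so Jia has no profitable deviation.
Neither player can gain by a unilateral deviation, so this profile is a Nash equilibrium.

Yes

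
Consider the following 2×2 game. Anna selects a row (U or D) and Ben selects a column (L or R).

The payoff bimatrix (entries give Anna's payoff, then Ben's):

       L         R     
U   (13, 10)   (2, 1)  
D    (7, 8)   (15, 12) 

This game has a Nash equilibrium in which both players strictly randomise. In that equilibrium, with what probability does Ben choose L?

Let y be the probability that Ben plays L. In a completely mixed equilibrium, Anna must be indifferent between U and D.
Anna's expected payoff from U is 13y + 2(1−y); from D it is 7y + 15(1−y).
Setting these equal: 11y + 2 = −8y + 15, so y = 13/19.

13/19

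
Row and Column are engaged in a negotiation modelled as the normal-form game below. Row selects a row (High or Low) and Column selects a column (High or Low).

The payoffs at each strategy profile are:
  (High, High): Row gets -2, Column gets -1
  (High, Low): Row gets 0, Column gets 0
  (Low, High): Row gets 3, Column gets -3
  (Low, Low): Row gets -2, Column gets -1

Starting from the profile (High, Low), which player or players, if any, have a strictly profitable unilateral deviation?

Row at (High, Low) earns 0; deviating to Low yields -2 — not better.
Column earns 0; deviating to High yields -1 — not better.
Neither player can strictly improve; the profile is a Nash equilibrium.

Neither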